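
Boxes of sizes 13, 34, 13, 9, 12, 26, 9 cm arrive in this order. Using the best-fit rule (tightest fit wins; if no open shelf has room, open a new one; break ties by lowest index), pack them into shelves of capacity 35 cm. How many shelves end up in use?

  13 → shelf 1 (new)  [load 13/35]
  34 → shelf 2 (new)  [load 34/35]
  13 → shelf 1  [load 26/35]
  9 → shelf 1  [load 35/35]
  12 → shelf 3 (new)  [load 12/35]
  26 → shelf 4 (new)  [load 26/35]
  9 → shelf 4  [load 35/35]
4 shelves opened.

4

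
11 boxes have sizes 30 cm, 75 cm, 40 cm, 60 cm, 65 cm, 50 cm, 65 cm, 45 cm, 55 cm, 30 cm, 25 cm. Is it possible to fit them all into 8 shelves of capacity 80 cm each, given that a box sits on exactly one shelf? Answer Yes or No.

Yes

A valid assignment using 8 shelves:
  shelf 1: 75 = 75
  shelf 2: 65 = 65
  shelf 3: 65 = 65
  shelf 4: 60 = 60
  shelf 5: 55 + 25 = 80
  shelf 6: 50 + 30 = 80
  shelf 7: 45 + 30 = 75
  shelf 8: 40 = 40
Every load is within 80 cm, so 8 shelves suffice.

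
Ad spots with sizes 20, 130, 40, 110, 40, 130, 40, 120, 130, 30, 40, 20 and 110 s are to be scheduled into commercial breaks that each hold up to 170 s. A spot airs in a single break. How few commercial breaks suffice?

6

Total = 130 + 130 + 130 + 120 + 110 + 110 + 40 + 40 + 40 + 40 + 30 + 20 + 20 = 960 s.
Lower bound: ⌈960/170⌉ = 6 commercial breaks.
A packing using 6 commercial breaks:
  break 1: 130 + 40 = 170
  break 2: 130 + 40 = 170
  break 3: 130 + 40 = 170
  break 4: 120 + 40 = 160
  break 5: 110 + 30 + 20 = 160
  break 6: 110 + 20 = 130
This matches the lower bound, so 6 is optimal.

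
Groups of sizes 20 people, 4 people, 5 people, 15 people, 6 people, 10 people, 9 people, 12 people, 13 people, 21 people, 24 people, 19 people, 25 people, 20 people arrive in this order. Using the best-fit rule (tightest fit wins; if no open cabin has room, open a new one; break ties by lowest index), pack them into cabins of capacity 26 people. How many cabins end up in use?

9

  20 → cabin 1 (new)  [load 20/26]
  4 → cabin 1  [load 24/26]
  5 → cabin 2 (new)  [load 5/26]
  15 → cabin 2  [load 20/26]
  6 → cabin 2  [load 26/26]
  10 → cabin 3 (new)  [load 10/26]
  9 → cabin 3  [load 19/26]
  12 → cabin 4 (new)  [load 12/26]
  13 → cabin 4  [load 25/26]
  21 → cabin 5 (new)  [load 21/26]
  24 → cabin 6 (new)  [load 24/26]
  19 → cabin 7 (new)  [load 19/26]
  25 → cabin 8 (new)  [load 25/26]
  20 → cabin 9 (new)  [load 20/26]
9 cabins opened.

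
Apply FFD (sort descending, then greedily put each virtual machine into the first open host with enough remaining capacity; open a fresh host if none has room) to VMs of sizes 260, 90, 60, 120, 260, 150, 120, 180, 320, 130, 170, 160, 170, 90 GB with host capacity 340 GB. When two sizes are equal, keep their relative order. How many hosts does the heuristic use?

8

Sorted descending: 320, 260, 260, 180, 170, 170, 160, 150, 130, 120, 120, 90, 90, 60.
  320 → host 1 (new)  [load 320/340]
  260 → host 2 (new)  [load 260/340]
  260 → host 3 (new)  [load 260/340]
  180 → host 4 (new)  [load 180/340]
  170 → host 5 (new)  [load 170/340]
  170 → host 5  [load 340/340]
  160 → host 4  [load 340/340]
  150 → host 6 (new)  [load 150/340]
  130 → host 6  [load 280/340]
  120 → host 7 (new)  [load 120/340]
  120 → host 7  [load 240/340]
  90 → host 7  [load 330/340]
  90 → host 8 (new)  [load 90/340]
  60 → host 2  [load 320/340]
8 hosts opened.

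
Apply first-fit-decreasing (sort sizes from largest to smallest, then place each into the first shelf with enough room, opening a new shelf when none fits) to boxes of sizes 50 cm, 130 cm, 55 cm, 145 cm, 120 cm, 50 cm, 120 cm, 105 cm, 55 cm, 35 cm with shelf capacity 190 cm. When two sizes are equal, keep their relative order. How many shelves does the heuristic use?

Sorted descending: 145, 130, 120, 120, 105, 55, 55, 50, 50, 35.
  145 → shelf 1 (new)  [load 145/190]
  130 → shelf 2 (new)  [load 130/190]
  120 → shelf 3 (new)  [load 120/190]
  120 → shelf 4 (new)  [load 120/190]
  105 → shelf 5 (new)  [load 105/190]
  55 → shelf 2  [load 185/190]
  55 → shelf 3  [load 175/190]
  50 → shelf 4  [load 170/190]
  50 → shelf 5  [load 155/190]
  35 → shelf 1  [load 180/190]
5 shelves opened.

5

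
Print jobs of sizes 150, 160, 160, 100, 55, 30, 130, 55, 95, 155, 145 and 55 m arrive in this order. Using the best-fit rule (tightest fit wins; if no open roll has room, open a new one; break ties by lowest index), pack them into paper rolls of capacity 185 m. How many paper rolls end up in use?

  150 → roll 1 (new)  [load 150/185]
  160 → roll 2 (new)  [load 160/185]
  160 → roll 3 (new)  [load 160/185]
  100 → roll 4 (new)  [load 100/185]
  55 → roll 4  [load 155/185]
  30 → roll 4  [load 185/185]
  130 → roll 5 (new)  [load 130/185]
  55 → roll 5  [load 185/185]
  95 → roll 6 (new)  [load 95/185]
  155 → roll 7 (new)  [load 155/185]
  145 → roll 8 (new)  [load 145/185]
  55 → roll 6  [load 150/185]
8 paper rolls opened.

8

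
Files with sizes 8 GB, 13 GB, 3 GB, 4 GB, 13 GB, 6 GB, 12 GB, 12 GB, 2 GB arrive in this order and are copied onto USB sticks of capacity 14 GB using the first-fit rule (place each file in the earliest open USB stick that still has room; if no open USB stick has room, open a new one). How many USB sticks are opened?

6

  8 → USB stick 1 (new)  [load 8/14]
  13 → USB stick 2 (new)  [load 13/14]
  3 → USB stick 1  [load 11/14]
  4 → USB stick 3 (new)  [load 4/14]
  13 → USB stick 4 (new)  [load 13/14]
  6 → USB stick 3  [load 10/14]
  12 → USB stick 5 (new)  [load 12/14]
  12 → USB stick 6 (new)  [load 12/14]
  2 → USB stick 1  [load 13/14]
6 USB sticks opened.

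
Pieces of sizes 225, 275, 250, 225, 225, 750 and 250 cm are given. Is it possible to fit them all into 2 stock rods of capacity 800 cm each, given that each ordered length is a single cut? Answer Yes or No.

Total = 2200 cm; ⌈2200/800⌉ = 3.
At least 3 stock rods are required, but only 2 are allowed.

No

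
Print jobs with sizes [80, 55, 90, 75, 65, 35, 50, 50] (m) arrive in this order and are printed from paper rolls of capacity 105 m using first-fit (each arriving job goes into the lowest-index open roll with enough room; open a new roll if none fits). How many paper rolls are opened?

  80 → roll 1 (new)  [load 80/105]
  55 → roll 2 (new)  [load 55/105]
  90 → roll 3 (new)  [load 90/105]
  75 → roll 4 (new)  [load 75/105]
  65 → roll 5 (new)  [load 65/105]
  35 → roll 2  [load 90/105]
  50 → roll 6 (new)  [load 50/105]
  50 → roll 6  [load 100/105]
6 paper rolls opened.

6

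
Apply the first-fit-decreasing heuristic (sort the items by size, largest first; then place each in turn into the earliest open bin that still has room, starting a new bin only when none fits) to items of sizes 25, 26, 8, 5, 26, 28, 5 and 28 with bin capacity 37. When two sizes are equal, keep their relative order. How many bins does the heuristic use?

Sorted descending: 28, 28, 26, 26, 25, 8, 5, 5.
  28 → bin 1 (new)  [load 28/37]
  28 → bin 2 (new)  [load 28/37]
  26 → bin 3 (new)  [load 26/37]
  26 → bin 4 (new)  [load 26/37]
  25 → bin 5 (new)  [load 25/37]
  8 → bin 1  [load 36/37]
  5 → bin 2  [load 33/37]
  5 → bin 3  [load 31/37]
5 bins opened.

5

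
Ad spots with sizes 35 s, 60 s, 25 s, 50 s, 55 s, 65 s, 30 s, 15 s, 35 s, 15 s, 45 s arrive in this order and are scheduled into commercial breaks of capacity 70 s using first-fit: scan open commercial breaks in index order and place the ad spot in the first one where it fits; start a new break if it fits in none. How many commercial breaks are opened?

7

  35 → break 1 (new)  [load 35/70]
  60 → break 2 (new)  [load 60/70]
  25 → break 1  [load 60/70]
  50 → break 3 (new)  [load 50/70]
  55 → break 4 (new)  [load 55/70]
  65 → break 5 (new)  [load 65/70]
  30 → break 6 (new)  [load 30/70]
  15 → break 3  [load 65/70]
  35 → break 6  [load 65/70]
  15 → break 4  [load 70/70]
  45 → break 7 (new)  [load 45/70]
7 commercial breaks opened.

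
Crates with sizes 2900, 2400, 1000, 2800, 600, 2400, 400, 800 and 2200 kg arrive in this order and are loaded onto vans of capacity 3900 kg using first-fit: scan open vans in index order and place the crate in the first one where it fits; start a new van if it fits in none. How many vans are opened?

5

  2900 → van 1 (new)  [load 2900/3900]
  2400 → van 2 (new)  [load 2400/3900]
  1000 → van 1  [load 3900/3900]
  2800 → van 3 (new)  [load 2800/3900]
  600 → van 2  [load 3000/3900]
  2400 → van 4 (new)  [load 2400/3900]
  400 → van 2  [load 3400/3900]
  800 → van 3  [load 3600/3900]
  2200 → van 5 (new)  [load 2200/3900]
5 vans opened.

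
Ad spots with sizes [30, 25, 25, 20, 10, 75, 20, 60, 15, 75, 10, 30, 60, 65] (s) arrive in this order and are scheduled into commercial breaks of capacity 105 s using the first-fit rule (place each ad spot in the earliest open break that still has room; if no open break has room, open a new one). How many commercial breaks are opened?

6

  30 → break 1 (new)  [load 30/105]
  25 → break 1  [load 55/105]
  25 → break 1  [load 80/105]
  20 → break 1  [load 100/105]
  10 → break 2 (new)  [load 10/105]
  75 → break 2  [load 85/105]
  20 → break 2  [load 105/105]
  60 → break 3 (new)  [load 60/105]
  15 → break 3  [load 75/105]
  75 → break 4 (new)  [load 75/105]
  10 → break 3  [load 85/105]
  30 → break 4  [load 105/105]
  60 → break 5 (new)  [load 60/105]
  65 → break 6 (new)  [load 65/105]
6 commercial breaks opened.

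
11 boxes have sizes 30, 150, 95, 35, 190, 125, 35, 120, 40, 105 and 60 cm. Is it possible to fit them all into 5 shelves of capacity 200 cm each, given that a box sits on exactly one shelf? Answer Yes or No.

No

Total = 985 cm; ⌈985/200⌉ = 5.
The bound of 5 does not rule out 5, but exhaustive search shows no assignment into 5 shelves of capacity 200 cm exists — the minimum is 6.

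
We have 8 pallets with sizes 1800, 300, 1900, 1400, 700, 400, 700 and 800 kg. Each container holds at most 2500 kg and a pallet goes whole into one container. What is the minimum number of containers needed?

4

Total = 1900 + 1800 + 1400 + 800 + 700 + 700 + 400 + 300 = 8000 kg.
Lower bound: ⌈8000/2500⌉ = 4 containers.
A packing using 4 containers:
  container 1: 1900 + 400 = 2300
  container 2: 1800 + 700 = 2500
  container 3: 1400 + 800 + 300 = 2500
  container 4: 700 = 700
This matches the lower bound, so 4 is optimal.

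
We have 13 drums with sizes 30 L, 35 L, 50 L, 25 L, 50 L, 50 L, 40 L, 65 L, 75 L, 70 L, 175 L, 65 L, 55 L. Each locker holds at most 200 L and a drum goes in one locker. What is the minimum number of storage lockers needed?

4

Total = 175 + 75 + 70 + 65 + 65 + 55 + 50 + 50 + 50 + 40 + 35 + 30 + 25 = 785 L.
Lower bound: ⌈785/200⌉ = 4 storage lockers.
A packing using 4 storage lockers:
  locker 1: 175 + 25 = 200
  locker 2: 75 + 70 + 55 = 200
  locker 3: 65 + 65 + 40 + 30 = 200
  locker 4: 50 + 50 + 50 + 35 = 185
This matches the lower bound, so 4 is optimal.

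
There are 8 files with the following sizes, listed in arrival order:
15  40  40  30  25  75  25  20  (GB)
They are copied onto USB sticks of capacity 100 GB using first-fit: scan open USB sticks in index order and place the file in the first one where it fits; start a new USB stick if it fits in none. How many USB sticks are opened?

3

  15 → USB stick 1 (new)  [load 15/100]
  40 → USB stick 1  [load 55/100]
  40 → USB stick 1  [load 95/100]
  30 → USB stick 2 (new)  [load 30/100]
  25 → USB stick 2  [load 55/100]
  75 → USB stick 3 (new)  [load 75/100]
  25 → USB stick 2  [load 80/100]
  20 → USB stick 2  [load 100/100]
3 USB sticks opened.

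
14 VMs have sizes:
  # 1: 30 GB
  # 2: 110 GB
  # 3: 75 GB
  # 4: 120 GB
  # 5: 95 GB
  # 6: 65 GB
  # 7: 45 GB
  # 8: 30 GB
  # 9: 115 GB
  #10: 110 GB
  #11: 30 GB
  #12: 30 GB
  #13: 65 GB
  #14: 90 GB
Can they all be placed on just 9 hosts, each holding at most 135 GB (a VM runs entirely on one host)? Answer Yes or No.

Yes

A valid assignment using 9 hosts:
  host 1: 120 = 120
  host 2: 115 = 115
  host 3: 110 = 110
  host 4: 110 = 110
  host 5: 95 + 30 = 125
  host 6: 90 + 45 = 135
  host 7: 75 + 30 + 30 = 135
  host 8: 65 + 65 = 130
  host 9: 30 = 30
Every load is within 135 GB, so 9 hosts suffice.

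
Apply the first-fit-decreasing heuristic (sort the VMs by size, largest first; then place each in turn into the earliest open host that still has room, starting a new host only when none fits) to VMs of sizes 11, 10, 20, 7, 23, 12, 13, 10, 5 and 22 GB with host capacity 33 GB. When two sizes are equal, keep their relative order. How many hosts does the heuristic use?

Sorted descending: 23, 22, 20, 13, 12, 11, 10, 10, 7, 5.
  23 → host 1 (new)  [load 23/33]
  22 → host 2 (new)  [load 22/33]
  20 → host 3 (new)  [load 20/33]
  13 → host 3  [load 33/33]
  12 → host 4 (new)  [load 12/33]
  11 → host 2  [load 33/33]
  10 → host 1  [load 33/33]
  10 → host 4  [load 22/33]
  7 → host 4  [load 29/33]
  5 → host 5 (new)  [load 5/33]
5 hosts opened.

5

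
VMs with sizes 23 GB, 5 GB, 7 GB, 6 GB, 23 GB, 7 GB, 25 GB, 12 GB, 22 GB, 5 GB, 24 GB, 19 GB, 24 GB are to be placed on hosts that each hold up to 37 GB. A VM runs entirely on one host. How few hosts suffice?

7

Total = 25 + 24 + 24 + 23 + 23 + 22 + 19 + 12 + 7 + 7 + 6 + 5 + 5 = 202 GB.
Lower bound: ⌈202/37⌉ = 6 hosts.
Also, 7 VMs each exceed 37/2 GB, and no two of those can share a host, so at least 7 hosts are needed.
A packing using 7 hosts:
  host 1: 25 + 12 = 37
  host 2: 24 + 7 + 6 = 37
  host 3: 24 + 7 + 5 = 36
  host 4: 23 + 5 = 28
  host 5: 23 = 23
  host 6: 22 = 22
  host 7: 19 = 19
This matches the lower bound, so 7 is optimal.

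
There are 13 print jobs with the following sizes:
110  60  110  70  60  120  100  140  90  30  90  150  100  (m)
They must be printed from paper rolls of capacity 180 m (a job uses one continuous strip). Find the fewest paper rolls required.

Total = 150 + 140 + 120 + 110 + 110 + 100 + 100 + 90 + 90 + 70 + 60 + 60 + 30 = 1230 m.
Lower bound: ⌈1230/180⌉ = 7 paper rolls.
A packing using 8 paper rolls:
  roll 1: 150 + 30 = 180
  roll 2: 140 = 140
  roll 3: 120 + 60 = 180
  roll 4: 110 + 70 = 180
  roll 5: 110 + 60 = 170
  roll 6: 100 = 100
  roll 7: 100 = 100
  roll 8: 90 + 90 = 180
No arrangement into 7 paper rolls stays within capacity, so 8 is optimal.

8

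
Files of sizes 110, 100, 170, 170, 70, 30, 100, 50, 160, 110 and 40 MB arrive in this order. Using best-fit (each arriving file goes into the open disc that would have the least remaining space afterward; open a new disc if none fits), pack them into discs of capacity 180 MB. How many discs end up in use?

  110 → disc 1 (new)  [load 110/180]
  100 → disc 2 (new)  [load 100/180]
  170 → disc 3 (new)  [load 170/180]
  170 → disc 4 (new)  [load 170/180]
  70 → disc 1  [load 180/180]
  30 → disc 2  [load 130/180]
  100 → disc 5 (new)  [load 100/180]
  50 → disc 2  [load 180/180]
  160 → disc 6 (new)  [load 160/180]
  110 → disc 7 (new)  [load 110/180]
  40 → disc 7  [load 150/180]
7 discs opened.

7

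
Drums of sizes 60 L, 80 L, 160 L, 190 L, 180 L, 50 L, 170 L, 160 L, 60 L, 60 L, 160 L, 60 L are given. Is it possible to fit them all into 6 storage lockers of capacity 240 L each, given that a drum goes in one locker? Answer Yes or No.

Yes

A valid assignment using 6 storage lockers:
  locker 1: 190 + 50 = 240
  locker 2: 180 + 60 = 240
  locker 3: 170 + 60 = 230
  locker 4: 160 + 80 = 240
  locker 5: 160 + 60 = 220
  locker 6: 160 + 60 = 220
Every load is within 240 L, so 6 storage lockers suffice.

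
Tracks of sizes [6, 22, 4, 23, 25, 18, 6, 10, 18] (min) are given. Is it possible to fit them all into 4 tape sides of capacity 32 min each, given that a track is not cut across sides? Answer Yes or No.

No

Total = 132 min; ⌈132/32⌉ = 5.
At least 5 tape sides are required, but only 4 are allowed.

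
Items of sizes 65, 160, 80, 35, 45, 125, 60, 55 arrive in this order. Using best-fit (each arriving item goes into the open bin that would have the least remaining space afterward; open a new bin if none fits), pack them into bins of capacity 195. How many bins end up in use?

  65 → bin 1 (new)  [load 65/195]
  160 → bin 2 (new)  [load 160/195]
  80 → bin 1  [load 145/195]
  35 → bin 2  [load 195/195]
  45 → bin 1  [load 190/195]
  125 → bin 3 (new)  [load 125/195]
  60 → bin 3  [load 185/195]
  55 → bin 4 (new)  [load 55/195]
4 bins opened.

4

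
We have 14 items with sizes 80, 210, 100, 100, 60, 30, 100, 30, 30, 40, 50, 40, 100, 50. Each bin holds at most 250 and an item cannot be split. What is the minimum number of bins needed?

5

Total = 210 + 100 + 100 + 100 + 100 + 80 + 60 + 50 + 50 + 40 + 40 + 30 + 30 + 30 = 1020.
Lower bound: ⌈1020/250⌉ = 5 bins.
A packing using 5 bins:
  bin 1: 210 + 40 = 250
  bin 2: 100 + 100 + 50 = 250
  bin 3: 100 + 100 + 50 = 250
  bin 4: 80 + 60 + 40 + 30 + 30 = 240
  bin 5: 30 = 30
This matches the lower bound, so 5 is optimal.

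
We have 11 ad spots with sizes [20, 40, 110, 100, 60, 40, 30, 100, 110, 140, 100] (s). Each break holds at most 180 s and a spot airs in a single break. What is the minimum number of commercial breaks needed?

6

Total = 140 + 110 + 110 + 100 + 100 + 100 + 60 + 40 + 40 + 30 + 20 = 850 s.
Lower bound: ⌈850/180⌉ = 5 commercial breaks.
Also, 6 ad spots each exceed 90 s, and no two of those can share a break, so at least 6 commercial breaks are needed.
A packing using 6 commercial breaks:
  break 1: 140 + 40 = 180
  break 2: 110 + 60 = 170
  break 3: 110 + 40 + 30 = 180
  break 4: 100 + 20 = 120
  break 5: 100 = 100
  break 6: 100 = 100
This matches the lower bound, so 6 is optimal.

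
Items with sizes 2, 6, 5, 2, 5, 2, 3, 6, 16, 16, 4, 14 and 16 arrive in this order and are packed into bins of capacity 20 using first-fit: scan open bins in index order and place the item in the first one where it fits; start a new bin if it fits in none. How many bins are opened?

  2 → bin 1 (new)  [load 2/20]
  6 → bin 1  [load 8/20]
  5 → bin 1  [load 13/20]
  2 → bin 1  [load 15/20]
  5 → bin 1  [load 20/20]
  2 → bin 2 (new)  [load 2/20]
  3 → bin 2  [load 5/20]
  6 → bin 2  [load 11/20]
  16 → bin 3 (new)  [load 16/20]
  16 → bin 4 (new)  [load 16/20]
  4 → bin 2  [load 15/20]
  14 → bin 5 (new)  [load 14/20]
  16 → bin 6 (new)  [load 16/20]
6 bins opened.

6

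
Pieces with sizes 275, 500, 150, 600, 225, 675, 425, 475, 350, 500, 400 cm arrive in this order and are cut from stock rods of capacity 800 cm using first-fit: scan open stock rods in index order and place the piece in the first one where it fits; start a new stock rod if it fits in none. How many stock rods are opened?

  275 → stock rod 1 (new)  [load 275/800]
  500 → stock rod 1  [load 775/800]
  150 → stock rod 2 (new)  [load 150/800]
  600 → stock rod 2  [load 750/800]
  225 → stock rod 3 (new)  [load 225/800]
  675 → stock rod 4 (new)  [load 675/800]
  425 → stock rod 3  [load 650/800]
  475 → stock rod 5 (new)  [load 475/800]
  350 → stock rod 6 (new)  [load 350/800]
  500 → stock rod 7 (new)  [load 500/800]
  400 → stock rod 6  [load 750/800]
7 stock rods opened.

7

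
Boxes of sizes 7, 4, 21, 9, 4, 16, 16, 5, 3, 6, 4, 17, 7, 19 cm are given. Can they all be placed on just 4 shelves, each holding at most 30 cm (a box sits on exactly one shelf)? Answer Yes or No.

Total = 138 cm; ⌈138/30⌉ = 5.
At least 5 shelves are required, but only 4 are allowed.

No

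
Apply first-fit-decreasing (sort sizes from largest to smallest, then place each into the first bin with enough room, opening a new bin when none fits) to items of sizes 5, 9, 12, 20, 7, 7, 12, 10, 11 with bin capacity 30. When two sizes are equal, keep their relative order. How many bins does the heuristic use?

4

Sorted descending: 20, 12, 12, 11, 10, 9, 7, 7, 5.
  20 → bin 1 (new)  [load 20/30]
  12 → bin 2 (new)  [load 12/30]
  12 → bin 2  [load 24/30]
  11 → bin 3 (new)  [load 11/30]
  10 → bin 1  [load 30/30]
  9 → bin 3  [load 20/30]
  7 → bin 3  [load 27/30]
  7 → bin 4 (new)  [load 7/30]
  5 → bin 2  [load 29/30]
4 bins opened.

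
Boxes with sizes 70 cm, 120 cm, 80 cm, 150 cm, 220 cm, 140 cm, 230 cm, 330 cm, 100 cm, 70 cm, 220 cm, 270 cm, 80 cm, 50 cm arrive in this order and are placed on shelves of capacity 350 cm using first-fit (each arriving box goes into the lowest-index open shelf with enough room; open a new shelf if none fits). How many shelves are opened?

  70 → shelf 1 (new)  [load 70/350]
  120 → shelf 1  [load 190/350]
  80 → shelf 1  [load 270/350]
  150 → shelf 2 (new)  [load 150/350]
  220 → shelf 3 (new)  [load 220/350]
  140 → shelf 2  [load 290/350]
  230 → shelf 4 (new)  [load 230/350]
  330 → shelf 5 (new)  [load 330/350]
  100 → shelf 3  [load 320/350]
  70 → shelf 1  [load 340/350]
  220 → shelf 6 (new)  [load 220/350]
  270 → shelf 7 (new)  [load 270/350]
  80 → shelf 4  [load 310/350]
  50 → shelf 2  [load 340/350]
7 shelves opened.

7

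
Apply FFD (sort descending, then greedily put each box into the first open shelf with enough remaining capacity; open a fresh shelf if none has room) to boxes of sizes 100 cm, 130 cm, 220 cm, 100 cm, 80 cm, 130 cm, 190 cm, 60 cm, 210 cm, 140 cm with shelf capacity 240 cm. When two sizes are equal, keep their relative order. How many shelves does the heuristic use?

7

Sorted descending: 220, 210, 190, 140, 130, 130, 100, 100, 80, 60.
  220 → shelf 1 (new)  [load 220/240]
  210 → shelf 2 (new)  [load 210/240]
  190 → shelf 3 (new)  [load 190/240]
  140 → shelf 4 (new)  [load 140/240]
  130 → shelf 5 (new)  [load 130/240]
  130 → shelf 6 (new)  [load 130/240]
  100 → shelf 4  [load 240/240]
  100 → shelf 5  [load 230/240]
  80 → shelf 6  [load 210/240]
  60 → shelf 7 (new)  [load 60/240]
7 shelves opened.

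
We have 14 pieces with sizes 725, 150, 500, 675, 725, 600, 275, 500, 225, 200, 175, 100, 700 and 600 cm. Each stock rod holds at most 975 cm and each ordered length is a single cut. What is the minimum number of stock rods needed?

Total = 725 + 725 + 700 + 675 + 600 + 600 + 500 + 500 + 275 + 225 + 200 + 175 + 150 + 100 = 6150 cm.
Lower bound: ⌈6150/975⌉ = 7 stock rods.
Also, 8 pieces each exceed 975/2 cm, and no two of those can share a stock rod, so at least 8 stock rods are needed.
A packing using 8 stock rods:
  stock rod 1: 725 + 225 = 950
  stock rod 2: 725 + 200 = 925
  stock rod 3: 700 + 275 = 975
  stock rod 4: 675 + 175 + 100 = 950
  stock rod 5: 600 + 150 = 750
  stock rod 6: 600 = 600
  stock rod 7: 500 = 500
  stock rod 8: 500 = 500
This matches the lower bound, so 8 is optimal.

8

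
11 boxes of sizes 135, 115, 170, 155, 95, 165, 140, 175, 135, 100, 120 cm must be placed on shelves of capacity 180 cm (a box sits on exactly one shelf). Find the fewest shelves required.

11

Total = 175 + 170 + 165 + 155 + 140 + 135 + 135 + 120 + 115 + 100 + 95 = 1505 cm.
Lower bound: ⌈1505/180⌉ = 9 shelves.
Also, 11 boxes each exceed 90 cm, and no two of those can share a shelf, so at least 11 shelves are needed.
A packing using 11 shelves:
  shelf 1: 175 = 175
  shelf 2: 170 = 170
  shelf 3: 165 = 165
  shelf 4: 155 = 155
  shelf 5: 140 = 140
  shelf 6: 135 = 135
  shelf 7: 135 = 135
  shelf 8: 120 = 120
  shelf 9: 115 = 115
  shelf 10: 100 = 100
  shelf 11: 95 = 95
This matches the lower bound, so 11 is optimal.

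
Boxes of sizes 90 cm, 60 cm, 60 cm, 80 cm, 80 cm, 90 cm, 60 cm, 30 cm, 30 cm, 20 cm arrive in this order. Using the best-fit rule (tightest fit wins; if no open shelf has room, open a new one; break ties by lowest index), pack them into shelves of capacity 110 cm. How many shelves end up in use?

  90 → shelf 1 (new)  [load 90/110]
  60 → shelf 2 (new)  [load 60/110]
  60 → shelf 3 (new)  [load 60/110]
  80 → shelf 4 (new)  [load 80/110]
  80 → shelf 5 (new)  [load 80/110]
  90 → shelf 6 (new)  [load 90/110]
  60 → shelf 7 (new)  [load 60/110]
  30 → shelf 4  [load 110/110]
  30 → shelf 5  [load 110/110]
  20 → shelf 1  [load 110/110]
7 shelves opened.

7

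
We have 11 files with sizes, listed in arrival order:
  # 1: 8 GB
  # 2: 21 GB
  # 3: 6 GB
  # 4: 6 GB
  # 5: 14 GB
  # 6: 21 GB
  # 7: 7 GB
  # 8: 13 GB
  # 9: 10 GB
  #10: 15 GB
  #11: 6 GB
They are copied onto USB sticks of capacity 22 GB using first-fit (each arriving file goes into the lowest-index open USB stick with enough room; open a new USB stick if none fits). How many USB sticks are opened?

  8 → USB stick 1 (new)  [load 8/22]
  21 → USB stick 2 (new)  [load 21/22]
  6 → USB stick 1  [load 14/22]
  6 → USB stick 1  [load 20/22]
  14 → USB stick 3 (new)  [load 14/22]
  21 → USB stick 4 (new)  [load 21/22]
  7 → USB stick 3  [load 21/22]
  13 → USB stick 5 (new)  [load 13/22]
  10 → USB stick 6 (new)  [load 10/22]
  15 → USB stick 7 (new)  [load 15/22]
  6 → USB stick 5  [load 19/22]
7 USB sticks opened.

7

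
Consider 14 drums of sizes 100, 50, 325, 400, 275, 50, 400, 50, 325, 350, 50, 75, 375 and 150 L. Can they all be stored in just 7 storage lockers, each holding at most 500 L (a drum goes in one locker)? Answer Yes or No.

Yes

A valid assignment using 7 storage lockers:
  locker 1: 400 + 100 = 500
  locker 2: 400 + 75 = 475
  locker 3: 375 + 50 + 50 = 475
  locker 4: 350 + 150 = 500
  locker 5: 325 + 50 + 50 = 425
  locker 6: 325 = 325
  locker 7: 275 = 275
Every load is within 500 L, so 7 storage lockers suffice.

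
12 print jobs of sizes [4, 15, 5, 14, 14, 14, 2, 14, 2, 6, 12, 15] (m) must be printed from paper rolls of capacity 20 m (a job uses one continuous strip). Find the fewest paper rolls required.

Total = 15 + 15 + 14 + 14 + 14 + 14 + 12 + 6 + 5 + 4 + 2 + 2 = 117 m.
Lower bound: ⌈117/20⌉ = 6 paper rolls.
Also, 7 print jobs each exceed 10 m, and no two of those can share a roll, so at least 7 paper rolls are needed.
A packing using 7 paper rolls:
  roll 1: 15 + 5 = 20
  roll 2: 15 + 4 = 19
  roll 3: 14 + 6 = 20
  roll 4: 14 + 2 + 2 = 18
  roll 5: 14 = 14
  roll 6: 14 = 14
  roll 7: 12 = 12
This matches the lower bound, so 7 is optimal.

7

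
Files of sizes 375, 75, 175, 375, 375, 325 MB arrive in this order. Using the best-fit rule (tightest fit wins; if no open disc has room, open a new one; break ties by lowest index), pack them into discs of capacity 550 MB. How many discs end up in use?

  375 → disc 1 (new)  [load 375/550]
  75 → disc 1  [load 450/550]
  175 → disc 2 (new)  [load 175/550]
  375 → disc 2  [load 550/550]
  375 → disc 3 (new)  [load 375/550]
  325 → disc 4 (new)  [load 325/550]
4 discs opened.

4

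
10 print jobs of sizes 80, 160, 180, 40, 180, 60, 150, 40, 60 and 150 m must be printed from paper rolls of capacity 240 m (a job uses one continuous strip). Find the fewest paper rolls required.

Total = 180 + 180 + 160 + 150 + 150 + 80 + 60 + 60 + 40 + 40 = 1100 m.
Lower bound: ⌈1100/240⌉ = 5 paper rolls.
A packing using 5 paper rolls:
  roll 1: 180 + 60 = 240
  roll 2: 180 + 60 = 240
  roll 3: 160 + 80 = 240
  roll 4: 150 + 40 + 40 = 230
  roll 5: 150 = 150
This matches the lower bound, so 5 is optimal.

5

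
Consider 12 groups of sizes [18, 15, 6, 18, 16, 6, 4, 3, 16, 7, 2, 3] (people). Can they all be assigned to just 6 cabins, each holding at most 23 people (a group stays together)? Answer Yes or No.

Yes

A valid assignment using 6 cabins:
  cabin 1: 18 + 4 = 22
  cabin 2: 18 + 3 + 2 = 23
  cabin 3: 16 + 7 = 23
  cabin 4: 16 + 6 = 22
  cabin 5: 15 + 6 = 21
  cabin 6: 3 = 3
Every load is within 23 people, so 6 cabins suffice.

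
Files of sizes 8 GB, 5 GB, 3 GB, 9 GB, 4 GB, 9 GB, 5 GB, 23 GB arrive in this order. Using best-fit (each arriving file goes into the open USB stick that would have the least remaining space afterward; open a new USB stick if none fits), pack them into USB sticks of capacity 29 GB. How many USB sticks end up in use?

  8 → USB stick 1 (new)  [load 8/29]
  5 → USB stick 1  [load 13/29]
  3 → USB stick 1  [load 16/29]
  9 → USB stick 1  [load 25/29]
  4 → USB stick 1  [load 29/29]
  9 → USB stick 2 (new)  [load 9/29]
  5 → USB stick 2  [load 14/29]
  23 → USB stick 3 (new)  [load 23/29]
3 USB sticks opened.

3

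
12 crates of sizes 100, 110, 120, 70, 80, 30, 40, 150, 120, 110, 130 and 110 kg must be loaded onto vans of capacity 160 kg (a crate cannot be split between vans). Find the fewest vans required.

9

Total = 150 + 130 + 120 + 120 + 110 + 110 + 110 + 100 + 80 + 70 + 40 + 30 = 1170 kg.
Lower bound: ⌈1170/160⌉ = 8 vans.
A packing using 9 vans:
  van 1: 150 = 150
  van 2: 130 + 30 = 160
  van 3: 120 + 40 = 160
  van 4: 120 = 120
  van 5: 110 = 110
  van 6: 110 = 110
  van 7: 110 = 110
  van 8: 100 = 100
  van 9: 80 + 70 = 150
No arrangement into 8 vans stays within capacity, so 9 is optimal.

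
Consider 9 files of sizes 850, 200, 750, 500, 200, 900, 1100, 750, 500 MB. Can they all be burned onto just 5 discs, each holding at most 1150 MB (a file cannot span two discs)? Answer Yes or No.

Total = 5750 MB; ⌈5750/1150⌉ = 5.
The bound of 5 does not rule out 5, but exhaustive search shows no assignment into 5 discs of capacity 1150 MB exists — the minimum is 6.

No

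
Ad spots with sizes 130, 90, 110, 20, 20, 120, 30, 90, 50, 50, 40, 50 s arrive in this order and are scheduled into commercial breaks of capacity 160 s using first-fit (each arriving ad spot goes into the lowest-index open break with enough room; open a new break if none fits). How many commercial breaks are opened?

6

  130 → break 1 (new)  [load 130/160]
  90 → break 2 (new)  [load 90/160]
  110 → break 3 (new)  [load 110/160]
  20 → break 1  [load 150/160]
  20 → break 2  [load 110/160]
  120 → break 4 (new)  [load 120/160]
  30 → break 2  [load 140/160]
  90 → break 5 (new)  [load 90/160]
  50 → break 3  [load 160/160]
  50 → break 5  [load 140/160]
  40 → break 4  [load 160/160]
  50 → break 6 (new)  [load 50/160]
6 commercial breaks opened.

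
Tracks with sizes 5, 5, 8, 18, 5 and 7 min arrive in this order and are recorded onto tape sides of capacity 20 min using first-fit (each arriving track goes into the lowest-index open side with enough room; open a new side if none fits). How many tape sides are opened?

  5 → side 1 (new)  [load 5/20]
  5 → side 1  [load 10/20]
  8 → side 1  [load 18/20]
  18 → side 2 (new)  [load 18/20]
  5 → side 3 (new)  [load 5/20]
  7 → side 3  [load 12/20]
3 tape sides opened.

3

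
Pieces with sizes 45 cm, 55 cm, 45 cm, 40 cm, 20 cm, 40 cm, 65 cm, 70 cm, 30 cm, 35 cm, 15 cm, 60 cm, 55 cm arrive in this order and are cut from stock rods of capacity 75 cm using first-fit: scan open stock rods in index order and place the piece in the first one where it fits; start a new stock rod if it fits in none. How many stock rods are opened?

  45 → stock rod 1 (new)  [load 45/75]
  55 → stock rod 2 (new)  [load 55/75]
  45 → stock rod 3 (new)  [load 45/75]
  40 → stock rod 4 (new)  [load 40/75]
  20 → stock rod 1  [load 65/75]
  40 → stock rod 5 (new)  [load 40/75]
  65 → stock rod 6 (new)  [load 65/75]
  70 → stock rod 7 (new)  [load 70/75]
  30 → stock rod 3  [load 75/75]
  35 → stock rod 4  [load 75/75]
  15 → stock rod 2  [load 70/75]
  60 → stock rod 8 (new)  [load 60/75]
  55 → stock rod 9 (new)  [load 55/75]
9 stock rods opened.

9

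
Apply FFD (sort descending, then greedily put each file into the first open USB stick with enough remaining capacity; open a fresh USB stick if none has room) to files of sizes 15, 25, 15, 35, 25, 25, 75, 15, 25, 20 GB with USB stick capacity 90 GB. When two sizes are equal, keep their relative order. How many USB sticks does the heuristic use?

Sorted descending: 75, 35, 25, 25, 25, 25, 20, 15, 15, 15.
  75 → USB stick 1 (new)  [load 75/90]
  35 → USB stick 2 (new)  [load 35/90]
  25 → USB stick 2  [load 60/90]
  25 → USB stick 2  [load 85/90]
  25 → USB stick 3 (new)  [load 25/90]
  25 → USB stick 3  [load 50/90]
  20 → USB stick 3  [load 70/90]
  15 → USB stick 1  [load 90/90]
  15 → USB stick 3  [load 85/90]
  15 → USB stick 4 (new)  [load 15/90]
4 USB sticks opened.

4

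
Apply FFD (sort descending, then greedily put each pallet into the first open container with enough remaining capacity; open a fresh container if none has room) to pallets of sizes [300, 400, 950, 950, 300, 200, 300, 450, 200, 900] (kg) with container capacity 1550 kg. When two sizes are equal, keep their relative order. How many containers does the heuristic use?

4

Sorted descending: 950, 950, 900, 450, 400, 300, 300, 300, 200, 200.
  950 → container 1 (new)  [load 950/1550]
  950 → container 2 (new)  [load 950/1550]
  900 → container 3 (new)  [load 900/1550]
  450 → container 1  [load 1400/1550]
  400 → container 2  [load 1350/1550]
  300 → container 3  [load 1200/1550]
  300 → container 3  [load 1500/1550]
  300 → container 4 (new)  [load 300/1550]
  200 → container 2  [load 1550/1550]
  200 → container 4  [load 500/1550]
4 containers opened.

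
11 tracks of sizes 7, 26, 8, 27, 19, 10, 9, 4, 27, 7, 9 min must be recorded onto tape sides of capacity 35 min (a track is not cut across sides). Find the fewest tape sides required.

Total = 27 + 27 + 26 + 19 + 10 + 9 + 9 + 8 + 7 + 7 + 4 = 153 min.
Lower bound: ⌈153/35⌉ = 5 tape sides.
A packing using 5 tape sides:
  side 1: 27 + 8 = 35
  side 2: 27 + 7 = 34
  side 3: 26 + 9 = 35
  side 4: 19 + 10 + 4 = 33
  side 5: 9 + 7 = 16
This matches the lower bound, so 5 is optimal.

5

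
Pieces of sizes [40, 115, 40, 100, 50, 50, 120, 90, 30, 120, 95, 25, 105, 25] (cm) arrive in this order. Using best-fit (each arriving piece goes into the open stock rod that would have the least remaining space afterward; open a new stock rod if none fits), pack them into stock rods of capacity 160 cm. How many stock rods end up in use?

8

  40 → stock rod 1 (new)  [load 40/160]
  115 → stock rod 1  [load 155/160]
  40 → stock rod 2 (new)  [load 40/160]
  100 → stock rod 2  [load 140/160]
  50 → stock rod 3 (new)  [load 50/160]
  50 → stock rod 3  [load 100/160]
  120 → stock rod 4 (new)  [load 120/160]
  90 → stock rod 5 (new)  [load 90/160]
  30 → stock rod 4  [load 150/160]
  120 → stock rod 6 (new)  [load 120/160]
  95 → stock rod 7 (new)  [load 95/160]
  25 → stock rod 6  [load 145/160]
  105 → stock rod 8 (new)  [load 105/160]
  25 → stock rod 8  [load 130/160]
8 stock rods opened.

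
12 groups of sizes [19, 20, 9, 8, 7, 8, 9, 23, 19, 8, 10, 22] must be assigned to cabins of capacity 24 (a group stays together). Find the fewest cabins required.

Total = 23 + 22 + 20 + 19 + 19 + 10 + 9 + 9 + 8 + 8 + 8 + 7 = 162.
Lower bound: ⌈162/24⌉ = 7 cabins.
A packing using 8 cabins:
  cabin 1: 23 = 23
  cabin 2: 22 = 22
  cabin 3: 20 = 20
  cabin 4: 19 = 19
  cabin 5: 19 = 19
  cabin 6: 10 + 9 = 19
  cabin 7: 9 + 8 + 7 = 24
  cabin 8: 8 + 8 = 16
No arrangement into 7 cabins stays within capacity, so 8 is optimal.

8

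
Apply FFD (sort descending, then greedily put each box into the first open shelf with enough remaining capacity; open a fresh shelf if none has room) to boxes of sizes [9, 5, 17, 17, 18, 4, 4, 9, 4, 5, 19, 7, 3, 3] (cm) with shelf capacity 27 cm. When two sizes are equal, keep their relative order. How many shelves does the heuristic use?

Sorted descending: 19, 18, 17, 17, 9, 9, 7, 5, 5, 4, 4, 4, 3, 3.
  19 → shelf 1 (new)  [load 19/27]
  18 → shelf 2 (new)  [load 18/27]
  17 → shelf 3 (new)  [load 17/27]
  17 → shelf 4 (new)  [load 17/27]
  9 → shelf 2  [load 27/27]
  9 → shelf 3  [load 26/27]
  7 → shelf 1  [load 26/27]
  5 → shelf 4  [load 22/27]
  5 → shelf 4  [load 27/27]
  4 → shelf 5 (new)  [load 4/27]
  4 → shelf 5  [load 8/27]
  4 → shelf 5  [load 12/27]
  3 → shelf 5  [load 15/27]
  3 → shelf 5  [load 18/27]
5 shelves opened.

5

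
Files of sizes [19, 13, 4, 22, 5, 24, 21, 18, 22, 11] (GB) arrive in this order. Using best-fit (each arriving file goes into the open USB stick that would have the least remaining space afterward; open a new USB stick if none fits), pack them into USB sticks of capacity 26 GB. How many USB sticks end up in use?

8

  19 → USB stick 1 (new)  [load 19/26]
  13 → USB stick 2 (new)  [load 13/26]
  4 → USB stick 1  [load 23/26]
  22 → USB stick 3 (new)  [load 22/26]
  5 → USB stick 2  [load 18/26]
  24 → USB stick 4 (new)  [load 24/26]
  21 → USB stick 5 (new)  [load 21/26]
  18 → USB stick 6 (new)  [load 18/26]
  22 → USB stick 7 (new)  [load 22/26]
  11 → USB stick 8 (new)  [load 11/26]
8 USB sticks opened.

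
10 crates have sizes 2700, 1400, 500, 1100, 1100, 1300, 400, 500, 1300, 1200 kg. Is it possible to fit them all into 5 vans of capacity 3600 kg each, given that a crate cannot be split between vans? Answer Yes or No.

Yes

A valid assignment using 4 vans:
  van 1: 2700 + 500 + 400 = 3600
  van 2: 1400 + 1300 + 500 = 3200
  van 3: 1300 + 1200 + 1100 = 3600
  van 4: 1100 = 1100
That uses only 4 ≤ 5, so 5 vans are enough.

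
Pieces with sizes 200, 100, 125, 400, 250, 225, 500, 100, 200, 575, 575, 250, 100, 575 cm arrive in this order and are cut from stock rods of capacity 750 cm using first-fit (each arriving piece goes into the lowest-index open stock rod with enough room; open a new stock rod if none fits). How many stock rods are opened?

7

  200 → stock rod 1 (new)  [load 200/750]
  100 → stock rod 1  [load 300/750]
  125 → stock rod 1  [load 425/750]
  400 → stock rod 2 (new)  [load 400/750]
  250 → stock rod 1  [load 675/750]
  225 → stock rod 2  [load 625/750]
  500 → stock rod 3 (new)  [load 500/750]
  100 → stock rod 2  [load 725/750]
  200 → stock rod 3  [load 700/750]
  575 → stock rod 4 (new)  [load 575/750]
  575 → stock rod 5 (new)  [load 575/750]
  250 → stock rod 6 (new)  [load 250/750]
  100 → stock rod 4  [load 675/750]
  575 → stock rod 7 (new)  [load 575/750]
7 stock rods opened.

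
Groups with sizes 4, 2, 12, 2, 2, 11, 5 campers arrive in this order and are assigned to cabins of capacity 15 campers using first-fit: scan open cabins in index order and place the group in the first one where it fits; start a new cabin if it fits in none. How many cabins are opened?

  4 → cabin 1 (new)  [load 4/15]
  2 → cabin 1  [load 6/15]
  12 → cabin 2 (new)  [load 12/15]
  2 → cabin 1  [load 8/15]
  2 → cabin 1  [load 10/15]
  11 → cabin 3 (new)  [load 11/15]
  5 → cabin 1  [load 15/15]
3 cabins opened.

3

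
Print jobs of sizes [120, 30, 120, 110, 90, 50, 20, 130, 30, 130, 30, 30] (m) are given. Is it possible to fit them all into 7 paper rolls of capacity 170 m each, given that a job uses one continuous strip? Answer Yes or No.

Yes

A valid assignment using 6 paper rolls:
  roll 1: 130 + 30 = 160
  roll 2: 130 + 30 = 160
  roll 3: 120 + 50 = 170
  roll 4: 120 + 30 + 20 = 170
  roll 5: 110 + 30 = 140
  roll 6: 90 = 90
That uses only 6 ≤ 7, so 7 paper rolls are enough.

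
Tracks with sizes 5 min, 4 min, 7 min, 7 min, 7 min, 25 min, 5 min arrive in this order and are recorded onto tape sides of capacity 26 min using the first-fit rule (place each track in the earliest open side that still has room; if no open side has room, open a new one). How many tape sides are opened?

  5 → side 1 (new)  [load 5/26]
  4 → side 1  [load 9/26]
  7 → side 1  [load 16/26]
  7 → side 1  [load 23/26]
  7 → side 2 (new)  [load 7/26]
  25 → side 3 (new)  [load 25/26]
  5 → side 2  [load 12/26]
3 tape sides opened.

3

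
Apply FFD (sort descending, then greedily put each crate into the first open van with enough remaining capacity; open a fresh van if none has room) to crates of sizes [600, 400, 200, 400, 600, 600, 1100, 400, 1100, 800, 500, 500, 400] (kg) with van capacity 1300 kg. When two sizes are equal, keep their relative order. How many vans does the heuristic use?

7

Sorted descending: 1100, 1100, 800, 600, 600, 600, 500, 500, 400, 400, 400, 400, 200.
  1100 → van 1 (new)  [load 1100/1300]
  1100 → van 2 (new)  [load 1100/1300]
  800 → van 3 (new)  [load 800/1300]
  600 → van 4 (new)  [load 600/1300]
  600 → van 4  [load 1200/1300]
  600 → van 5 (new)  [load 600/1300]
  500 → van 3  [load 1300/1300]
  500 → van 5  [load 1100/1300]
  400 → van 6 (new)  [load 400/1300]
  400 → van 6  [load 800/1300]
  400 → van 6  [load 1200/1300]
  400 → van 7 (new)  [load 400/1300]
  200 → van 1  [load 1300/1300]
7 vans opened.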